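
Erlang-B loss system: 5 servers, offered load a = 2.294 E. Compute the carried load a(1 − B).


B(5,2.294) = 0.055029 (Erlang-B)
Carried load = a(1 − B) = 2.294·(1 − 0.055029) = 2.294·0.944971 = 2.1678 E

Final: 2.1678 Erlangs


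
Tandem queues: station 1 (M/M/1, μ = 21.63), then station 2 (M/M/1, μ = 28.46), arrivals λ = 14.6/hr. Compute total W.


Each node sees arrival rate λ = 14.6/hr (tandem ⇒ throughput preserved).
W₁ = 1/(μ₁−λ) = 1/(21.63−14.6) = 0.14225 hr
W₂ = 1/(μ₂−λ) = 1/(28.46−14.6) = 0.07215 hr
W_total = W₁ + W₂ = 0.14225 + 0.07215 = 0.21440 hr

Final: 0.21440 hr


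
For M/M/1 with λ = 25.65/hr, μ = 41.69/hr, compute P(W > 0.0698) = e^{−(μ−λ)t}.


W ~ Exponential(μ−λ) for M/M/1.
μ − λ = 41.69 − 25.65 = 16.0400
P(W > t) = e^{−(μ−λ)t} = e^{−1.1196} = 0.326413

Final: 0.326413


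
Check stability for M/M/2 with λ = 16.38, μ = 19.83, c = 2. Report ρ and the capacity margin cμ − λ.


Total capacity cμ = 2·19.83 = 39.66/hr
ρ = λ/(cμ) = 16.38/39.66 = 0.4130
Stable ⇔ ρ < 1: YES
Spare capacity = cμ − λ = 39.66 − 16.38 = 23.28/hr

Final: ρ = 0.4130; stable; margin = 23.28/hr


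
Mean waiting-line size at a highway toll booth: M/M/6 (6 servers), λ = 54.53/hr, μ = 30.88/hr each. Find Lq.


a = λ/μ = 1.7659; ρ = a/6 = 0.2943
P₀ = 0.170920
Lq = P₀·a^c·ρ / (c!·(1−ρ)²) = 0.170920·30.32140·0.2943/(720·0.49800)
= 0.004254

Final: 0.004254


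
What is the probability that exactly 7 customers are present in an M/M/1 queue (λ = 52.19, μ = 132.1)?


ρ = 52.19/132.1 = 0.3951
P_n = (1−ρ)·ρ^n = (1 − 0.3951)·0.3951^7 = 0.6049·0.001502 = 0.0009088

Final: 0.0009088


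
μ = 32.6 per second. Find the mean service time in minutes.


Mean service time = 1/μ = 1/32.6 second = 0.03067 second
In minutes: 0.03067 × 0.0166667 = 0.0005112 min

Final: 0.0005112 min


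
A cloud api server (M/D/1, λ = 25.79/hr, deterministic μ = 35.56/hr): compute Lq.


ρ = 25.79/35.56 = 0.7253
M/D/1: Lq = ρ²/(2(1−ρ)) = 0.5260/(2·0.2747) = 0.95723

Final: 0.95723


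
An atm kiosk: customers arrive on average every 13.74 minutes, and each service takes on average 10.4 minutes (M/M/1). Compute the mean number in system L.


λ = 60/13.74 = 4.3668 /hr
μ = 60/10.4 = 5.7692 /hr
ρ = λ/μ = 4.3668/5.7692 = 0.7569
L = ρ/(1−ρ) = 0.7569/0.2431 = 3.1138

Final: 3.1138


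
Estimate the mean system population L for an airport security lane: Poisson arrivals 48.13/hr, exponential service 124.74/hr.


ρ = λ/μ = 48.13/124.74 = 0.3858
L = ρ/(1−ρ) = 0.3858/(1 − 0.3858) = 0.3858/0.6142 = 0.6282

Final: 0.6282


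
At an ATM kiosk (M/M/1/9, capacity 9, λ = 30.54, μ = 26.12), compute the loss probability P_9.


ρ = λ/μ = 30.54/26.12 = 1.1692
P_K = (1−ρ)ρ^K/(1−ρ^(K+1)) = (-0.1692·4.083784)/(1 − 4.774838)
= -0.691054/-3.774838 = 0.183068

Final: 0.183068


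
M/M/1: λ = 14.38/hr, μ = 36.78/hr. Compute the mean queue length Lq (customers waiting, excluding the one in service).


ρ = 14.38/36.78 = 0.3910
Lq = ρ²/(1−ρ) = 0.1529/0.6090 = 0.2510

Final: 0.2510


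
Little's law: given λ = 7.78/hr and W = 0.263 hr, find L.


L = λW = 7.78·0.263 = 2.0461

Final: 2.0461


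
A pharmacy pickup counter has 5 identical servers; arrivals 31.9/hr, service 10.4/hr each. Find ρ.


ρ = λ/(cμ) = 31.9/(5·10.4) = 31.9/52.00 = 0.6135

Final: 0.6135


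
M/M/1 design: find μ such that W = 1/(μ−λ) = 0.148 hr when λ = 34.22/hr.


W = 1/(μ−λ) ⇒ μ − λ = 1/W = 1/0.148 = 6.7568
μ = λ + 1/W = 34.22 + 6.7568 = 40.9768 per hr

Final: 40.9768 /hr


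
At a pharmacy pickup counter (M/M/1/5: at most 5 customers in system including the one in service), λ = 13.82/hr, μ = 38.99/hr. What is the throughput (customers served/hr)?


ρ = 0.3544; P_K = (1−ρ)ρ^5/(1−ρ^6) = 0.003619
λ_eff = λ(1 − P_K) = 13.82·(1 − 0.003619) = 13.82·0.996381 = 13.7700 /hr

Final: 13.7700 /hr


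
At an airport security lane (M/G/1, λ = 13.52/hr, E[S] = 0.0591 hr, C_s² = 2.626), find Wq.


ρ = λ·E[S] = 13.52·0.0591 = 0.7990
E[S²] = E[S]²(1+C_s²) = 0.0591²·(1+2.626) = 0.012665
Wq = λ·E[S²]/(2(1−ρ)) = 13.52·0.012665/(2·0.2010) = 0.42601 hr

Final: 0.42601 hr


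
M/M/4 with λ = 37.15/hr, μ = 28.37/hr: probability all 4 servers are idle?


a = λ/μ = 37.15/28.37 = 1.3095; ρ = a/c = 0.3274
Σ_{k=0}^{3} a^k/k! (terms k=0..3) = 1.00000 + 1.30948 + 0.85737 + 0.37424 = 3.54109
Tail: a^4/(4!(1−ρ)) = 2.94034/(24·0.6726) = 0.18214
P₀ = 1/(3.54109 + 0.18214) = 1/3.72323 = 0.268584

Final: 0.268584


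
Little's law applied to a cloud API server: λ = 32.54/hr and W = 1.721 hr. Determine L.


L = λW = 32.54·1.721 = 56.0013

Final: 56.0013


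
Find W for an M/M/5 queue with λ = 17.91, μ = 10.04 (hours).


a = 1.7839; ρ = 0.3568; P₀ = 0.167308
Lq = P₀·a^c·ρ/(c!(1−ρ)²) = 0.02172
Wq = Lq/λ = 0.02172/17.91 = 0.001213 hr
W = Wq + 1/μ = 0.001213 + 0.09960 = 0.10081 hr

Final: 0.10081 hr


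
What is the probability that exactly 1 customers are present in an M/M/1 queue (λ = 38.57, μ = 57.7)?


ρ = 38.57/57.7 = 0.6685
P_n = (1−ρ)·ρ^n = (1 − 0.6685)·0.6685^1 = 0.3315·0.668458 = 0.221622

Final: 0.221622


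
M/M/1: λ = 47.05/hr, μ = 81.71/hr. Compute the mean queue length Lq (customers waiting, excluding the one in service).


ρ = 47.05/81.71 = 0.5758
Lq = ρ²/(1−ρ) = 0.3316/0.4242 = 0.7817

Final: 0.7817


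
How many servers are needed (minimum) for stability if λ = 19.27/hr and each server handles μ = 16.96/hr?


Stability requires cμ > λ ⇔ c > λ/μ.
λ/μ = 19.27/16.96 = 1.1362
Minimum integer c = ⌊1.1362⌋ + 1 = 2
Check: 2·16.96 = 33.92 > 19.27, while 1·16.96 = 16.96 ≤ 19.27

Final: 2 servers


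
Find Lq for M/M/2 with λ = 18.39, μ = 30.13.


a = λ/μ = 0.6104; ρ = a/2 = 0.3052
P₀ = 0.532359
Lq = P₀·a^c·ρ / (c!·(1−ρ)²) = 0.532359·0.37253·0.3052/(2·0.48278)
= 0.06268

Final: 0.06268


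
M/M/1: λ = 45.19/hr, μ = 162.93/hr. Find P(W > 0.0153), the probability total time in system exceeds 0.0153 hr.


W ~ Exponential(μ−λ) for M/M/1.
μ − λ = 162.93 − 45.19 = 117.7400
P(W > t) = e^{−(μ−λ)t} = e^{−1.8014} = 0.165064

Final: 0.165064


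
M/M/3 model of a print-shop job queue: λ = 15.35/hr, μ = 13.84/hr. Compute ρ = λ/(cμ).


ρ = λ/(cμ) = 15.35/(3·13.84) = 15.35/41.52 = 0.3697

Final: 0.3697


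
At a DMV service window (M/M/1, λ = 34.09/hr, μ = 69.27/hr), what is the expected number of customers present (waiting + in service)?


ρ = λ/μ = 34.09/69.27 = 0.4921
L = ρ/(1−ρ) = 0.4921/(1 − 0.4921) = 0.4921/0.5079 = 0.9690

Final: 0.9690


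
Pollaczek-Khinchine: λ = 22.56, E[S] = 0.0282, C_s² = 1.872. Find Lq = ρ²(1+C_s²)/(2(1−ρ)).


ρ = λ·E[S] = 22.56·0.0282 = 0.6362
Lq = ρ²(1+C_s²)/(2(1−ρ)) = 0.4047·(1+1.872)/(2·0.3638)
= 0.4047·2.8720/0.7276 = 1.59757

Final: 1.59757


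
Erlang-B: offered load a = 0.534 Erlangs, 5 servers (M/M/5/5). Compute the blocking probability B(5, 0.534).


B(c,a) = (a^c/c!) / Σ_{k=0}^{c} a^k/k!
a^5/5! = 0.0003618
Σ terms (k=0..5): 1.00000 + 0.53400 + 0.14258 + 0.02538 + 0.003388 + 0.0003618 = 1.705707
B = 0.0003618/1.705707 = 0.0002121

Final: 0.0002121


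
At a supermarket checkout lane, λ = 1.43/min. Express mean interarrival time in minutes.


Mean interarrival time = 1/λ = 1/1.43 minute = 0.69930 minute
In minutes: 0.69930 × 1 = 0.6993 min

Final: 0.6993 min


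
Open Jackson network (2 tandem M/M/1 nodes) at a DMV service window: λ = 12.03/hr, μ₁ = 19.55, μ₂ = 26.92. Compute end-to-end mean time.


Each node sees arrival rate λ = 12.03/hr (tandem ⇒ throughput preserved).
W₁ = 1/(μ₁−λ) = 1/(19.55−12.03) = 0.13298 hr
W₂ = 1/(μ₂−λ) = 1/(26.92−12.03) = 0.06716 hr
W_total = W₁ + W₂ = 0.13298 + 0.06716 = 0.20014 hr

Final: 0.20014 hr


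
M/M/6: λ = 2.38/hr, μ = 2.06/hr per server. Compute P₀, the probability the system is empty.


a = λ/μ = 2.38/2.06 = 1.1553; ρ = a/c = 0.1926
Σ_{k=0}^{5} a^k/k! (terms k=0..5) = 1.00000 + 1.15534 + 0.66741 + 0.25703 + 0.07424 + 0.01715 = 3.17116
Tail: a^6/(6!(1−ρ)) = 2.37826/(720·0.8074) = 0.004091
P₀ = 1/(3.17116 + 0.004091) = 1/3.17525 = 0.314935

Final: 0.314935


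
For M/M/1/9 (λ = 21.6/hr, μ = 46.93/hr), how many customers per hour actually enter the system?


ρ = 0.4603; P_K = (1−ρ)ρ^9/(1−ρ^10) = 0.0005005
λ_eff = λ(1 − P_K) = 21.6·(1 − 0.0005005) = 21.6·0.999500 = 21.5892 /hr

Final: 21.5892 /hr


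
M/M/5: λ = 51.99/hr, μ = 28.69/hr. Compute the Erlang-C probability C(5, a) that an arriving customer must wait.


a = λ/μ = 1.8121; ρ = a/5 = 0.3624
P₀ = 0.162587 (from M/M/c formula)
C(c,a) = [a^c/(c!(1−ρ))]·P₀ = [19.54098/(120·0.6376)]·0.162587
= 0.25541·0.162587 = 0.041526

Final: 0.041526


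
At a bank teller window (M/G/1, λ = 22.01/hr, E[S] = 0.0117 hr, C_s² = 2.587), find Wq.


ρ = λ·E[S] = 22.01·0.0117 = 0.2575
E[S²] = E[S]²(1+C_s²) = 0.0117²·(1+2.587) = 0.0004910
Wq = λ·E[S²]/(2(1−ρ)) = 22.01·0.0004910/(2·0.7425) = 0.007278 hr

Final: 0.007278 hr


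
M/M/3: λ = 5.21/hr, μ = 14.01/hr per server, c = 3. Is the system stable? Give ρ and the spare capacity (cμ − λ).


Total capacity cμ = 3·14.01 = 42.03/hr
ρ = λ/(cμ) = 5.21/42.03 = 0.1240
Stable ⇔ ρ < 1: YES
Spare capacity = cμ − λ = 42.03 − 5.21 = 36.82/hr

Final: ρ = 0.1240; stable; margin = 36.82/hr


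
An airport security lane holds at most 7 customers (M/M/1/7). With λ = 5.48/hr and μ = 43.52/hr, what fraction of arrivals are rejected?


ρ = λ/μ = 5.48/43.52 = 0.1259
P_K = (1−ρ)ρ^K/(1−ρ^(K+1)) = (0.8741·0.0000005019)/(1 − 0.00000006320)
= 0.0000004387/1.000000 = 0.0000004387

Final: 0.0000004387


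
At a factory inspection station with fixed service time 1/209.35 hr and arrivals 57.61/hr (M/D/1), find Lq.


ρ = 57.61/209.35 = 0.2752
M/D/1: Lq = ρ²/(2(1−ρ)) = 0.07573/(2·0.7248) = 0.05224

Final: 0.05224


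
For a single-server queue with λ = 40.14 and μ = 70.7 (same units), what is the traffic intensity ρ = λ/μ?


ρ = λ/μ = 40.14/70.7 = 0.5678

Final: 0.5678


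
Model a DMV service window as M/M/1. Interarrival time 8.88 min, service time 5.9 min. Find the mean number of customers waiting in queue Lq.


λ = 60/8.88 = 6.7568 /hr
μ = 60/5.9 = 10.1695 /hr
ρ = λ/μ = 6.7568/10.1695 = 0.6644
Lq = ρ²/(1−ρ) = 0.4414/0.3356 = 1.3155

Final: 1.3155


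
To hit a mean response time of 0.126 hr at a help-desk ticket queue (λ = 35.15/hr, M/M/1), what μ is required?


W = 1/(μ−λ) ⇒ μ − λ = 1/W = 1/0.126 = 7.9365
μ = λ + 1/W = 35.15 + 7.9365 = 43.0865 per hr

Final: 43.0865 /hr


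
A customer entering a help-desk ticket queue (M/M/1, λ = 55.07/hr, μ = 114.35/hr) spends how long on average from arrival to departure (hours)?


W = 1/(μ−λ) = 1/(114.35 − 55.07) = 1/59.28 = 0.01687 hr

Final: 0.01687 hr


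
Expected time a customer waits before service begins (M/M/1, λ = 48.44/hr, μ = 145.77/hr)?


ρ = 48.44/145.77 = 0.3323
Wq = ρ/(μ−λ) = 0.3323/(145.77 − 48.44) = 0.3323/97.33 = 0.003414 hr

Final: 0.003414 hr


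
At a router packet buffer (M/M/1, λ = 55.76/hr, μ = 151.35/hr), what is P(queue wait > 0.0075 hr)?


ρ = 55.76/151.35 = 0.3684
P(Wq > t) = ρ·e^{−(μ−λ)t} = 0.3684·e^{−0.7169}
= 0.3684·0.488251 = 0.179880

Final: 0.179880


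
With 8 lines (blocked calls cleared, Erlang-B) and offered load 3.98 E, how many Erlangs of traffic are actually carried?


B(8,3.98) = 0.029797 (Erlang-B)
Carried load = a(1 − B) = 3.98·(1 − 0.029797) = 3.98·0.970203 = 3.8614 E

Final: 3.8614 Erlangs


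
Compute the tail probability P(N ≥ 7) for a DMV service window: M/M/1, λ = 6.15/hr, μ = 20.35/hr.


ρ = 6.15/20.35 = 0.3022
P(N ≥ n) = ρ^n = 0.3022^7 = 0.0002302

Final: 0.0002302


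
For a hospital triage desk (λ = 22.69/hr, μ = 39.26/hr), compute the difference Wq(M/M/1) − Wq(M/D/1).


ρ = 22.69/39.26 = 0.5779
Wq(M/M/1) = ρ/(μ−λ) = 0.5779/16.57 = 0.03488 hr
Wq(M/D/1) = ρ/(2(μ−λ)) = 0.01744 hr
Savings = 0.03488 − 0.01744 = 0.01744 hr

Final: 0.01744 hr


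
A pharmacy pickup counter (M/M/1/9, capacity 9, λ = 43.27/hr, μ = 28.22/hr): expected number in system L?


ρ = 43.27/28.22 = 1.5333
L = ρ[1 − (K+1)ρ^K + Kρ^(K+1)] / [(1−ρ)(1−ρ^(K+1))]
Numerator: 1.5333·(1 − 10·46.845618 + 9·71.828841) = 274.467633
Denominator: (-0.5333)·(-70.828841) = 37.773709
L = 274.467633/37.773709 = 7.2661

Final: 7.2661


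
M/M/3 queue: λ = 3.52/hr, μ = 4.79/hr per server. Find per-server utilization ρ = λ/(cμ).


ρ = λ/(cμ) = 3.52/(3·4.79) = 3.52/14.37 = 0.2450

Final: 0.2450


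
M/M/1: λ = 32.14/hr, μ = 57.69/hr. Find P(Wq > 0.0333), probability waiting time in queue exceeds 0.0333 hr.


ρ = 32.14/57.69 = 0.5571
P(Wq > t) = ρ·e^{−(μ−λ)t} = 0.5571·e^{−0.8508}
= 0.5571·0.427067 = 0.237926

Final: 0.237926


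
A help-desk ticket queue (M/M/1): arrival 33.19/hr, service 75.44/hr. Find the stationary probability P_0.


ρ = 33.19/75.44 = 0.4400
P_n = (1−ρ)·ρ^n = (1 − 0.4400)·0.4400^0 = 0.5600·1.000000 = 0.560048

Final: 0.560048


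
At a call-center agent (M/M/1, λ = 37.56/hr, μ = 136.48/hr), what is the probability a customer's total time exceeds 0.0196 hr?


W ~ Exponential(μ−λ) for M/M/1.
μ − λ = 136.48 − 37.56 = 98.9200
P(W > t) = e^{−(μ−λ)t} = e^{−1.9388} = 0.143872

Final: 0.143872


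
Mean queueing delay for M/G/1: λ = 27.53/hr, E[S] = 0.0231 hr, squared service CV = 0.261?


ρ = λ·E[S] = 27.53·0.0231 = 0.6359
E[S²] = E[S]²(1+C_s²) = 0.0231²·(1+0.261) = 0.0006729
Wq = λ·E[S²]/(2(1−ρ)) = 27.53·0.0006729/(2·0.3641) = 0.02544 hr

Final: 0.02544 hr


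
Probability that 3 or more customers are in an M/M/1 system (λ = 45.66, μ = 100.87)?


ρ = 45.66/100.87 = 0.4527
P(N ≥ n) = ρ^n = 0.4527^3 = 0.092752

Final: 0.092752


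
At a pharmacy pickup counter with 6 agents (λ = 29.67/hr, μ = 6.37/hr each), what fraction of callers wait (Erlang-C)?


a = λ/μ = 4.6578; ρ = a/6 = 0.7763
P₀ = 0.007428 (from M/M/c formula)
C(c,a) = [a^c/(c!(1−ρ))]·P₀ = [10211.00959/(720·0.2237)]·0.007428
= 63.39584·0.007428 = 0.470916

Final: 0.470916


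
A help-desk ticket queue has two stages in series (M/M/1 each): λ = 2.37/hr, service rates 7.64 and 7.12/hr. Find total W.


Each node sees arrival rate λ = 2.37/hr (tandem ⇒ throughput preserved).
W₁ = 1/(μ₁−λ) = 1/(7.64−2.37) = 0.18975 hr
W₂ = 1/(μ₂−λ) = 1/(7.12−2.37) = 0.21053 hr
W_total = W₁ + W₂ = 0.18975 + 0.21053 = 0.40028 hr

Final: 0.40028 hr


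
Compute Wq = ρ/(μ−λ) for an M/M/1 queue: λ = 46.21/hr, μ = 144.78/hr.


ρ = 46.21/144.78 = 0.3192
Wq = ρ/(μ−λ) = 0.3192/(144.78 − 46.21) = 0.3192/98.57 = 0.003238 hr

Final: 0.003238 hr


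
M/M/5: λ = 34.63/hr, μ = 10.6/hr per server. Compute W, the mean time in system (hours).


a = 3.2670; ρ = 0.6534; P₀ = 0.034353
Lq = P₀·a^c·ρ/(c!(1−ρ)²) = 0.57947
Wq = Lq/λ = 0.57947/34.63 = 0.01673 hr
W = Wq + 1/μ = 0.01673 + 0.09434 = 0.11107 hr

Final: 0.11107 hr


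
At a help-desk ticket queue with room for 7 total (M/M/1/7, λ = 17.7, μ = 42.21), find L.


ρ = 17.7/42.21 = 0.4193
L = ρ[1 − (K+1)ρ^K + Kρ^(K+1)] / [(1−ρ)(1−ρ^(K+1))]
Numerator: 0.4193·(1 − 8·0.002280 + 7·0.0009560) = 0.414490
Denominator: (0.5807)·(0.999044) = 0.580113
L = 0.414490/0.580113 = 0.7145

Final: 0.7145


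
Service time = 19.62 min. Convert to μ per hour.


μ = 1/(service time) in consistent units.
1 hour = 60 min, so μ = 60/19.62 = 3.0581 per hour

Final: 3.0581 /hr


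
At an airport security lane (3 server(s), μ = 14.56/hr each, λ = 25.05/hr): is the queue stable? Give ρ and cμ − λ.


Total capacity cμ = 3·14.56 = 43.68/hr
ρ = λ/(cμ) = 25.05/43.68 = 0.5735
Stable ⇔ ρ < 1: YES
Spare capacity = cμ − λ = 43.68 − 25.05 = 18.63/hr

Final: ρ = 0.5735; stable; margin = 18.63/hr


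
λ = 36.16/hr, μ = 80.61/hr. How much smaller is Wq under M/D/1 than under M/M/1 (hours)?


ρ = 36.16/80.61 = 0.4486
Wq(M/M/1) = ρ/(μ−λ) = 0.4486/44.45 = 0.01009 hr
Wq(M/D/1) = ρ/(2(μ−λ)) = 0.005046 hr
Savings = 0.01009 − 0.005046 = 0.005046 hr

Final: 0.005046 hr


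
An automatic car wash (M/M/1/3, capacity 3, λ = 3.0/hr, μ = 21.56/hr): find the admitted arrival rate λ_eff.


ρ = 0.1391; P_K = (1−ρ)ρ^3/(1−ρ^4) = 0.002320
λ_eff = λ(1 − P_K) = 3.0·(1 − 0.002320) = 3.0·0.997680 = 2.9930 /hr

Final: 2.9930 /hr


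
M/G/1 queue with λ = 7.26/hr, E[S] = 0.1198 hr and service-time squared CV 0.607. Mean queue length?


ρ = λ·E[S] = 7.26·0.1198 = 0.8697
Lq = ρ²(1+C_s²)/(2(1−ρ)) = 0.7565·(1+0.607)/(2·0.1303)
= 0.7565·1.6070/0.2605 = 4.66647

Final: 4.66647


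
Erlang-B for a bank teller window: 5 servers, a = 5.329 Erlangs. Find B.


B(c,a) = (a^c/c!) / Σ_{k=0}^{c} a^k/k!
a^5/5! = 35.813549
Σ terms (k=0..5): 1.00000 + 5.32900 + 14.19912 + 25.22237 + 33.60250 + 35.81355 = 115.166544
B = 35.813549/115.166544 = 0.310972

Final: 0.310972


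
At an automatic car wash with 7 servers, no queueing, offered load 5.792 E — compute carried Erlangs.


B(7,5.792) = 0.171502 (Erlang-B)
Carried load = a(1 − B) = 5.792·(1 − 0.171502) = 5.792·0.828498 = 4.7987 E

Final: 4.7987 Erlangs


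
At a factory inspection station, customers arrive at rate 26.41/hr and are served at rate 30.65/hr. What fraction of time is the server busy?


ρ = λ/μ = 26.41/30.65 = 0.8617

Final: 0.8617


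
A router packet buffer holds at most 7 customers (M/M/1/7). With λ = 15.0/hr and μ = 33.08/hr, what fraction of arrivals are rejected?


ρ = λ/μ = 15.0/33.08 = 0.4534
P_K = (1−ρ)ρ^K/(1−ρ^(K+1)) = (0.5466·0.003942)/(1 − 0.001787)
= 0.002154/0.998213 = 0.002158

Final: 0.002158


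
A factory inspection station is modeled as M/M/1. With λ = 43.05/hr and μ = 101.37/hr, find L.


ρ = λ/μ = 43.05/101.37 = 0.4247
L = ρ/(1−ρ) = 0.4247/(1 − 0.4247) = 0.4247/0.5753 = 0.7382

Final: 0.7382


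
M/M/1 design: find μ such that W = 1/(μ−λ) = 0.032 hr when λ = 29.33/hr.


W = 1/(μ−λ) ⇒ μ − λ = 1/W = 1/0.032 = 31.2500
μ = λ + 1/W = 29.33 + 31.2500 = 60.5800 per hr

Final: 60.5800 /hr


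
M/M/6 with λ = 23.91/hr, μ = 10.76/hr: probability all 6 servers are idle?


a = λ/μ = 23.91/10.76 = 2.2221; ρ = a/c = 0.3704
Σ_{k=0}^{5} a^k/k! (terms k=0..5) = 1.00000 + 2.22212 + 2.46891 + 1.82873 + 1.01592 + 0.45150 = 8.98717
Tail: a^6/(6!(1−ρ)) = 120.39372/(720·0.6296) = 0.26557
P₀ = 1/(8.98717 + 0.26557) = 1/9.25274 = 0.108076

Final: 0.108076


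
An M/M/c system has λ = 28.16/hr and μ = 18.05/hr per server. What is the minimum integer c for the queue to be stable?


Stability requires cμ > λ ⇔ c > λ/μ.
λ/μ = 28.16/18.05 = 1.5601
Minimum integer c = ⌊1.5601⌋ + 1 = 2
Check: 2·18.05 = 36.10 > 28.16, while 1·18.05 = 18.05 ≤ 28.16

Final: 2 servers


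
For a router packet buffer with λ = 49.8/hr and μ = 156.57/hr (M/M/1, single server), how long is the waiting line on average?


ρ = 49.8/156.57 = 0.3181
Lq = ρ²/(1−ρ) = 0.1012/0.6819 = 0.1484

Final: 0.1484


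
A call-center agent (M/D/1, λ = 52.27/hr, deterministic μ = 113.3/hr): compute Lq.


ρ = 52.27/113.3 = 0.4613
M/D/1: Lq = ρ²/(2(1−ρ)) = 0.2128/(2·0.5387) = 0.19756

Final: 0.19756


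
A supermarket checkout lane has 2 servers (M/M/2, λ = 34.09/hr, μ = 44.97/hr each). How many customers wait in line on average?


a = λ/μ = 0.7581; ρ = a/2 = 0.3790
P₀ = 0.450294
Lq = P₀·a^c·ρ / (c!·(1−ρ)²) = 0.450294·0.57466·0.3790/(2·0.38560)
= 0.12718

Final: 0.12718


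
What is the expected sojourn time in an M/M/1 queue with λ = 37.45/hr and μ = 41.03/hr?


W = 1/(μ−λ) = 1/(41.03 − 37.45) = 1/3.58 = 0.2793 hr

Final: 0.2793 hr


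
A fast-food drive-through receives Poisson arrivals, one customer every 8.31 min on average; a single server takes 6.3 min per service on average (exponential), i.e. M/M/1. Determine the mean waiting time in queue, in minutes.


λ = 60/8.31 = 7.2202 /hr
μ = 60/6.3 = 9.5238 /hr
ρ = λ/μ = 7.2202/9.5238 = 0.7581
Wq = ρ/(μ−λ) = 0.7581/(9.5238−7.2202) = 0.32910 hr
In minutes: 0.32910·60 = 19.746 min

Final: 19.746 min


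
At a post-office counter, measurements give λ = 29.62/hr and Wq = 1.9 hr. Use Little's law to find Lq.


Lq = λWq = 29.62·1.9 = 56.2780

Final: 56.2780


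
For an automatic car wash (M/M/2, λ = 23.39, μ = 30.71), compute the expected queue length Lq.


a = λ/μ = 0.7616; ρ = a/2 = 0.3808
P₀ = 0.448414
Lq = P₀·a^c·ρ / (c!·(1−ρ)²) = 0.448414·0.58010·0.3808/(2·0.38338)
= 0.12919

Final: 0.12919


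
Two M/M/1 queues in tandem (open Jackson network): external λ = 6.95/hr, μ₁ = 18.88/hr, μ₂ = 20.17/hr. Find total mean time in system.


Each node sees arrival rate λ = 6.95/hr (tandem ⇒ throughput preserved).
W₁ = 1/(μ₁−λ) = 1/(18.88−6.95) = 0.08382 hr
W₂ = 1/(μ₂−λ) = 1/(20.17−6.95) = 0.07564 hr
W_total = W₁ + W₂ = 0.08382 + 0.07564 = 0.15947 hr

Final: 0.15947 hr


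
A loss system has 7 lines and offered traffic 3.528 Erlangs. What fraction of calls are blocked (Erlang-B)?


B(c,a) = (a^c/c!) / Σ_{k=0}^{c} a^k/k!
a^7/7! = 1.349800
Σ terms (k=0..7): 1.00000 + 3.52800 + 6.22339 + 7.31871 + 6.45510 + 4.55472 + 2.67818 + 1.34980 = 33.107897
B = 1.349800/33.107897 = 0.040770

Final: 0.040770


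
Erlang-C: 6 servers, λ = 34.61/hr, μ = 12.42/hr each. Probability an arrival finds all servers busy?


a = λ/μ = 2.7866; ρ = a/6 = 0.4644
P₀ = 0.060965 (from M/M/c formula)
C(c,a) = [a^c/(c!(1−ρ))]·P₀ = [468.25241/(720·0.5356)]·0.060965
= 1.21434·0.060965 = 0.074031

Final: 0.074031


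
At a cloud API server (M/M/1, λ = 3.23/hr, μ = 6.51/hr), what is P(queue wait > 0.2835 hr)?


ρ = 3.23/6.51 = 0.4962
P(Wq > t) = ρ·e^{−(μ−λ)t} = 0.4962·e^{−0.9299}
= 0.4962·0.394601 = 0.195785

Final: 0.195785


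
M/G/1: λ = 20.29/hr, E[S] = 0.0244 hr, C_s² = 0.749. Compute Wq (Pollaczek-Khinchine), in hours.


ρ = λ·E[S] = 20.29·0.0244 = 0.4951
E[S²] = E[S]²(1+C_s²) = 0.0244²·(1+0.749) = 0.001041
Wq = λ·E[S²]/(2(1−ρ)) = 20.29·0.001041/(2·0.5049) = 0.02092 hr

Final: 0.02092 hr


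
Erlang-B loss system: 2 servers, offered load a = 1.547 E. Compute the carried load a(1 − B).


B(2,1.547) = 0.319640 (Erlang-B)
Carried load = a(1 − B) = 1.547·(1 − 0.319640) = 1.547·0.680360 = 1.0525 E

Final: 1.0525 Erlangs


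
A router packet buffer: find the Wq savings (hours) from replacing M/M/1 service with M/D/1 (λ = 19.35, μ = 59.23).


ρ = 19.35/59.23 = 0.3267
Wq(M/M/1) = ρ/(μ−λ) = 0.3267/39.88 = 0.008192 hr
Wq(M/D/1) = ρ/(2(μ−λ)) = 0.004096 hr
Savings = 0.008192 − 0.004096 = 0.004096 hr

Final: 0.004096 hr


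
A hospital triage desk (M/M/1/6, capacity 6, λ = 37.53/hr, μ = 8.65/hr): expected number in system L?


ρ = 37.53/8.65 = 4.3387
L = ρ[1 − (K+1)ρ^K + Kρ^(K+1)] / [(1−ρ)(1−ρ^(K+1))]
Numerator: 4.3387·(1 − 7·6670.751180 + 6·28942.577084) = 550850.172869
Denominator: (-3.3387)·(-28941.577084) = 96628.063142
L = 550850.172869/96628.063142 = 5.7007

Final: 5.7007


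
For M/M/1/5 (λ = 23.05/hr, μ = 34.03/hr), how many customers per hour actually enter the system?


ρ = 0.6773; P_K = (1−ρ)ρ^5/(1−ρ^6) = 0.050920
λ_eff = λ(1 − P_K) = 23.05·(1 − 0.050920) = 23.05·0.949080 = 21.8763 /hr

Final: 21.8763 /hr


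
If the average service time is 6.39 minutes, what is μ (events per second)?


μ = 1/(service time) in consistent units.
1 second = 0.0166667 min, so μ = 0.0166667/6.39 = 0.002608 per second

Final: 0.002608 /sec


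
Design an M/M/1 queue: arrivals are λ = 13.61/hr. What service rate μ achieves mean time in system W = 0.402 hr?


W = 1/(μ−λ) ⇒ μ − λ = 1/W = 1/0.402 = 2.4876
μ = λ + 1/W = 13.61 + 2.4876 = 16.0976 per hr

Final: 16.0976 /hr


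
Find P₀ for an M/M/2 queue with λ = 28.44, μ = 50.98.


a = λ/μ = 28.44/50.98 = 0.5579; ρ = a/c = 0.2789
Σ_{k=0}^{1} a^k/k! (terms k=0..1) = 1.00000 + 0.55787 = 1.55787
Tail: a^2/(2!(1−ρ)) = 0.31121/(2·0.7211) = 0.21580
P₀ = 1/(1.55787 + 0.21580) = 1/1.77367 = 0.563804

Final: 0.563804


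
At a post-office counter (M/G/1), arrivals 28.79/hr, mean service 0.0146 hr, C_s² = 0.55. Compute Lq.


ρ = λ·E[S] = 28.79·0.0146 = 0.4203
Lq = ρ²(1+C_s²)/(2(1−ρ)) = 0.1767·(1+0.55)/(2·0.5797)
= 0.1767·1.5500/1.1593 = 0.23622

Final: 0.23622


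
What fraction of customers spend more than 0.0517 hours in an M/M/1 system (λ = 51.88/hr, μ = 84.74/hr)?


W ~ Exponential(μ−λ) for M/M/1.
μ − λ = 84.74 − 51.88 = 32.8600
P(W > t) = e^{−(μ−λ)t} = e^{−1.6989} = 0.182892

Final: 0.182892


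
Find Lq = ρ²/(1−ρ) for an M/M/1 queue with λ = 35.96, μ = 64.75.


ρ = 35.96/64.75 = 0.5554
Lq = ρ²/(1−ρ) = 0.3084/0.4446 = 0.6937

Final: 0.6937


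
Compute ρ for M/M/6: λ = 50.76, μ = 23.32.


ρ = λ/(cμ) = 50.76/(6·23.32) = 50.76/139.92 = 0.3628

Final: 0.3628


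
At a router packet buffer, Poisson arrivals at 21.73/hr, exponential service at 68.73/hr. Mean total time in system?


W = 1/(μ−λ) = 1/(68.73 − 21.73) = 1/47.00 = 0.02128 hr

Final: 0.02128 hr


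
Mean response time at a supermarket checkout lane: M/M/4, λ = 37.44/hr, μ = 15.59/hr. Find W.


a = 2.4015; ρ = 0.6004; P₀ = 0.082906
Lq = P₀·a^c·ρ/(c!(1−ρ)²) = 0.43199
Wq = Lq/λ = 0.43199/37.44 = 0.01154 hr
W = Wq + 1/μ = 0.01154 + 0.06414 = 0.07568 hr

Final: 0.07568 hr


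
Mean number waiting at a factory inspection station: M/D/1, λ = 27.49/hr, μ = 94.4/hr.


ρ = 27.49/94.4 = 0.2912
M/D/1: Lq = ρ²/(2(1−ρ)) = 0.08480/(2·0.7088) = 0.05982

Final: 0.05982


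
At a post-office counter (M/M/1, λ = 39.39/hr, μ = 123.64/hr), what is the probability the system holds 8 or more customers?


ρ = 39.39/123.64 = 0.3186
P(N ≥ n) = ρ^n = 0.3186^8 = 0.0001061

Final: 0.0001061


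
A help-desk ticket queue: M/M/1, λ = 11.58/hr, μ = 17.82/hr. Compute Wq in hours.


ρ = 11.58/17.82 = 0.6498
Wq = ρ/(μ−λ) = 0.6498/(17.82 − 11.58) = 0.6498/6.24 = 0.1041 hr

Final: 0.1041 hr


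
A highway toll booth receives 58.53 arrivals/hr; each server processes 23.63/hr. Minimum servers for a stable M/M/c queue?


Stability requires cμ > λ ⇔ c > λ/μ.
λ/μ = 58.53/23.63 = 2.4769
Minimum integer c = ⌊2.4769⌋ + 1 = 3
Check: 3·23.63 = 70.89 > 58.53, while 2·23.63 = 47.26 ≤ 58.53

Final: 3 servers


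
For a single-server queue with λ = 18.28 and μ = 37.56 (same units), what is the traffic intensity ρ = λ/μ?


ρ = λ/μ = 18.28/37.56 = 0.4867

Final: 0.4867


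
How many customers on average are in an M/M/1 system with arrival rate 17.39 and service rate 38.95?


ρ = λ/μ = 17.39/38.95 = 0.4465
L = ρ/(1−ρ) = 0.4465/(1 − 0.4465) = 0.4465/0.5535 = 0.8066

Final: 0.8066


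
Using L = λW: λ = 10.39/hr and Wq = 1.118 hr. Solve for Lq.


Lq = λWq = 10.39·1.118 = 11.6160

Final: 11.6160


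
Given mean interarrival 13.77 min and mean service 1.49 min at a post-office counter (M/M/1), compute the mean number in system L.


λ = 60/13.77 = 4.3573 /hr
μ = 60/1.49 = 40.2685 /hr
ρ = λ/μ = 4.3573/40.2685 = 0.1082
L = ρ/(1−ρ) = 0.1082/0.8918 = 0.1213

Final: 0.1213


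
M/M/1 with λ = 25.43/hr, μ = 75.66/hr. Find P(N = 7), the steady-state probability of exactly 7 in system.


ρ = 25.43/75.66 = 0.3361
P_n = (1−ρ)·ρ^n = (1 − 0.3361)·0.3361^7 = 0.6639·0.0004846 = 0.0003217

Final: 0.0003217


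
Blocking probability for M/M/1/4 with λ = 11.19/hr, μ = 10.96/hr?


ρ = λ/μ = 11.19/10.96 = 1.0210
P_K = (1−ρ)ρ^K/(1−ρ^(K+1)) = (-0.02099·1.086621)/(1 − 1.109424)
= -0.022803/-0.109424 = 0.208392

Final: 0.208392


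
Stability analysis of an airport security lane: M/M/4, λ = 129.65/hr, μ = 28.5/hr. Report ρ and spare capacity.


Total capacity cμ = 4·28.5 = 114.00/hr
ρ = λ/(cμ) = 129.65/114.00 = 1.1373
Stable ⇔ ρ < 1: NO
Spare capacity = cμ − λ = 114.00 − 129.65 = -15.65/hr

Final: ρ = 1.1373; unstable; margin = -15.65/hr


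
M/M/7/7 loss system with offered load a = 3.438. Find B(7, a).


B(c,a) = (a^c/c!) / Σ_{k=0}^{c} a^k/k!
a^7/7! = 1.126447
Σ terms (k=0..7): 1.00000 + 3.43800 + 5.90992 + 6.77277 + 5.82120 + 4.00265 + 2.29352 + 1.12645 = 30.364511
B = 1.126447/30.364511 = 0.037097

Final: 0.037097


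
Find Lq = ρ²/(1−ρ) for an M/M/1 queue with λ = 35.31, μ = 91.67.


ρ = 35.31/91.67 = 0.3852
Lq = ρ²/(1−ρ) = 0.1484/0.6148 = 0.2413

Final: 0.2413


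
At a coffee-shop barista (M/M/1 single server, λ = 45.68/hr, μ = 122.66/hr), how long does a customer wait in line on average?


ρ = 45.68/122.66 = 0.3724
Wq = ρ/(μ−λ) = 0.3724/(122.66 − 45.68) = 0.3724/76.98 = 0.004838 hr

Final: 0.004838 hr


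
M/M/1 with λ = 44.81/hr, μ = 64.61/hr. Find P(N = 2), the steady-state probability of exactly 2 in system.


ρ = 44.81/64.61 = 0.6935
P_n = (1−ρ)·ρ^n = (1 − 0.6935)·0.6935^2 = 0.3065·0.481006 = 0.147406

Final: 0.147406


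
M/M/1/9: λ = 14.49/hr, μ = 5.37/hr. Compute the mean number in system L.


ρ = 14.49/5.37 = 2.6983
L = ρ[1 − (K+1)ρ^K + Kρ^(K+1)] / [(1−ρ)(1−ρ^(K+1))]
Numerator: 2.6983·(1 − 10·7583.102004 + 9·20461.666302) = 292295.886781
Denominator: (-1.6983)·(-20460.666302) = 34748.841094
L = 292295.886781/34748.841094 = 8.4117

Final: 8.4117


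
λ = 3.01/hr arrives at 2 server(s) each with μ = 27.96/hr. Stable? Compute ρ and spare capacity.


Total capacity cμ = 2·27.96 = 55.92/hr
ρ = λ/(cμ) = 3.01/55.92 = 0.05383
Stable ⇔ ρ < 1: YES
Spare capacity = cμ − λ = 55.92 − 3.01 = 52.91/hr

Final: ρ = 0.05383; stable; margin = 52.91/hr


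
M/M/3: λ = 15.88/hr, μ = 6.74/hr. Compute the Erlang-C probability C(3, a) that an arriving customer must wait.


a = λ/μ = 2.3561; ρ = a/3 = 0.7854
P₀ = 0.061397 (from M/M/c formula)
C(c,a) = [a^c/(c!(1−ρ))]·P₀ = [13.07892/(6·0.2146)]·0.061397
= 10.15575·0.061397 = 0.623534

Final: 0.623534


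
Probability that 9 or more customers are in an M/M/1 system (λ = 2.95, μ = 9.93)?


ρ = 2.95/9.93 = 0.2971
P(N ≥ n) = ρ^n = 0.2971^9 = 0.00001802

Final: 0.00001802


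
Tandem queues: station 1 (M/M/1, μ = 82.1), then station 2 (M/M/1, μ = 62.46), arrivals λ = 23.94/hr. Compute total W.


Each node sees arrival rate λ = 23.94/hr (tandem ⇒ throughput preserved).
W₁ = 1/(μ₁−λ) = 1/(82.1−23.94) = 0.01719 hr
W₂ = 1/(μ₂−λ) = 1/(62.46−23.94) = 0.02596 hr
W_total = W₁ + W₂ = 0.01719 + 0.02596 = 0.04315 hr

Final: 0.04315 hr


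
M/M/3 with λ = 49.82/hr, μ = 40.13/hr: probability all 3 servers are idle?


a = λ/μ = 49.82/40.13 = 1.2415; ρ = a/c = 0.4138
Σ_{k=0}^{2} a^k/k! (terms k=0..2) = 1.00000 + 1.24147 + 0.77062 = 3.01208
Tail: a^3/(3!(1−ρ)) = 1.91339/(6·0.5862) = 0.54403
P₀ = 1/(3.01208 + 0.54403) = 1/3.55611 = 0.281206

Final: 0.281206


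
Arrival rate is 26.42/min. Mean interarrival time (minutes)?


Mean interarrival time = 1/λ = 1/26.42 minute = 0.03785 minute
In minutes: 0.03785 × 1 = 0.03785 min

Final: 0.03785 min


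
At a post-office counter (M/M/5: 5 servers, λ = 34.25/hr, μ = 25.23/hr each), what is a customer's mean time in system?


a = 1.3575; ρ = 0.2715; P₀ = 0.257062
Lq = P₀·a^c·ρ/(c!(1−ρ)²) = 0.005052
Wq = Lq/λ = 0.005052/34.25 = 0.0001475 hr
W = Wq + 1/μ = 0.0001475 + 0.03964 = 0.03978 hr

Final: 0.03978 hr


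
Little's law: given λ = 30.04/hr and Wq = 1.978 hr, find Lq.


Lq = λWq = 30.04·1.978 = 59.4191

Final: 59.4191


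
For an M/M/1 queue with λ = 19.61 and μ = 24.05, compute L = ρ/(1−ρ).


ρ = λ/μ = 19.61/24.05 = 0.8154
L = ρ/(1−ρ) = 0.8154/(1 − 0.8154) = 0.8154/0.1846 = 4.4167

Final: 4.4167


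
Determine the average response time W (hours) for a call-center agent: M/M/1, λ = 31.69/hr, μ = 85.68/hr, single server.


W = 1/(μ−λ) = 1/(85.68 − 31.69) = 1/53.99 = 0.01852 hr

Final: 0.01852 hr


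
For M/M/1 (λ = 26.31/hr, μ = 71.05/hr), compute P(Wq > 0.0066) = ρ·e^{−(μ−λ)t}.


ρ = 26.31/71.05 = 0.3703
P(Wq > t) = ρ·e^{−(μ−λ)t} = 0.3703·e^{−0.2953}
= 0.3703·0.744320 = 0.275624

Final: 0.275624


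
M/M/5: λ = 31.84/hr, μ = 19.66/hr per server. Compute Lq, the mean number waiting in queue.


a = λ/μ = 1.6195; ρ = a/5 = 0.3239
P₀ = 0.197514
Lq = P₀·a^c·ρ / (c!·(1−ρ)²) = 0.197514·11.14160·0.3239/(120·0.45710)
= 0.01299

Final: 0.01299


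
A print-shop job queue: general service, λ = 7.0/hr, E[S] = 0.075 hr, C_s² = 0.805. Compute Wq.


ρ = λ·E[S] = 7.0·0.075 = 0.5250
E[S²] = E[S]²(1+C_s²) = 0.075²·(1+0.805) = 0.010153
Wq = λ·E[S²]/(2(1−ρ)) = 7.0·0.010153/(2·0.4750) = 0.07481 hr

Final: 0.07481 hr


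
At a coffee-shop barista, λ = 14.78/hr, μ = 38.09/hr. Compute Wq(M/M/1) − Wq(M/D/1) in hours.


ρ = 14.78/38.09 = 0.3880
Wq(M/M/1) = ρ/(μ−λ) = 0.3880/23.31 = 0.01665 hr
Wq(M/D/1) = ρ/(2(μ−λ)) = 0.008323 hr
Savings = 0.01665 − 0.008323 = 0.008323 hr

Final: 0.008323 hr


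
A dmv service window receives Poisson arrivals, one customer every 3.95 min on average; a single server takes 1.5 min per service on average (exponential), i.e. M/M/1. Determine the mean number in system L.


λ = 60/3.95 = 15.1899 /hr
μ = 60/1.5 = 40.0000 /hr
ρ = λ/μ = 15.1899/40.0000 = 0.3797
L = ρ/(1−ρ) = 0.3797/0.6203 = 0.6122

Final: 0.6122


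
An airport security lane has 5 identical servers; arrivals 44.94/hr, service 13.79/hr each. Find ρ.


ρ = λ/(cμ) = 44.94/(5·13.79) = 44.94/68.95 = 0.6518

Final: 0.6518


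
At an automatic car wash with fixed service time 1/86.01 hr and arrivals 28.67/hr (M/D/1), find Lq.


ρ = 28.67/86.01 = 0.3333
M/D/1: Lq = ρ²/(2(1−ρ)) = 0.1111/(2·0.6667) = 0.08333

Final: 0.08333


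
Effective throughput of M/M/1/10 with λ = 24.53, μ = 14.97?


ρ = 1.6386; P_K = (1−ρ)ρ^10/(1−ρ^11) = 0.391439
λ_eff = λ(1 − P_K) = 24.53·(1 − 0.391439) = 24.53·0.608561 = 14.9280 /hr

Final: 14.9280 /hr


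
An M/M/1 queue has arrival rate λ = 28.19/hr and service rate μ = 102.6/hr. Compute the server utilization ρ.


ρ = λ/μ = 28.19/102.6 = 0.2748

Final: 0.2748


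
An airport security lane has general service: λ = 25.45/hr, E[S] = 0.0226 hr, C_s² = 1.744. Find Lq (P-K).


ρ = λ·E[S] = 25.45·0.0226 = 0.5752
Lq = ρ²(1+C_s²)/(2(1−ρ)) = 0.3308·(1+1.744)/(2·0.4248)
= 0.3308·2.7440/0.8497 = 1.06839

Final: 1.06839


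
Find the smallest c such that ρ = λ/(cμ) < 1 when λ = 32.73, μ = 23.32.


Stability requires cμ > λ ⇔ c > λ/μ.
λ/μ = 32.73/23.32 = 1.4035
Minimum integer c = ⌊1.4035⌋ + 1 = 2
Check: 2·23.32 = 46.64 > 32.73, while 1·23.32 = 23.32 ≤ 32.73

Final: 2 servers


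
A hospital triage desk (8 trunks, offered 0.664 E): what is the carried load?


B(8,0.664) = 0.0000004825 (Erlang-B)
Carried load = a(1 − B) = 0.664·(1 − 0.0000004825) = 0.664·1.000000 = 0.6640 E

Final: 0.6640 Erlangs


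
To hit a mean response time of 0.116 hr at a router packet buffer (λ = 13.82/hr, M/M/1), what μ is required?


W = 1/(μ−λ) ⇒ μ − λ = 1/W = 1/0.116 = 8.6207
μ = λ + 1/W = 13.82 + 8.6207 = 22.4407 per hr

Final: 22.4407 /hr


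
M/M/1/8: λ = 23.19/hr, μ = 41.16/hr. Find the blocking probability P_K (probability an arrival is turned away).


ρ = λ/μ = 23.19/41.16 = 0.5634
P_K = (1−ρ)ρ^K/(1−ρ^(K+1)) = (0.4366·0.010153)/(1 − 0.005720)
= 0.004433/0.994280 = 0.004458

Final: 0.004458


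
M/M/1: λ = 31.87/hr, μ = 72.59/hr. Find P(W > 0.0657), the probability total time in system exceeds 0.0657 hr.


W ~ Exponential(μ−λ) for M/M/1.
μ − λ = 72.59 − 31.87 = 40.7200
P(W > t) = e^{−(μ−λ)t} = e^{−2.6753} = 0.068886

Final: 0.068886


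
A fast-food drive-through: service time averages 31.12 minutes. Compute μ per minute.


μ = 1/(service time) in consistent units.
1 minute = 1 min, so μ = 1/31.12 = 0.03213 per minute

Final: 0.03213 /min


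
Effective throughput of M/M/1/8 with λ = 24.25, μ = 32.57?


ρ = 0.7446; P_K = (1−ρ)ρ^8/(1−ρ^9) = 0.025949
λ_eff = λ(1 − P_K) = 24.25·(1 − 0.025949) = 24.25·0.974051 = 23.6207 /hr

Final: 23.6207 /hr


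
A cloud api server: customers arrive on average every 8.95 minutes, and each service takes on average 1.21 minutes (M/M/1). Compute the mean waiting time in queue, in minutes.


λ = 60/8.95 = 6.7039 /hr
μ = 60/1.21 = 49.5868 /hr
ρ = λ/μ = 6.7039/49.5868 = 0.1352
Wq = ρ/(μ−λ) = 0.1352/(49.5868−6.7039) = 0.003153 hr
In minutes: 0.003153·60 = 0.1892 min

Final: 0.1892 min


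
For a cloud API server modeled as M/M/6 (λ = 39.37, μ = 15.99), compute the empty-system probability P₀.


a = λ/μ = 39.37/15.99 = 2.4622; ρ = a/c = 0.4104
Σ_{k=0}^{5} a^k/k! (terms k=0..5) = 1.00000 + 2.46216 + 3.03113 + 2.48771 + 1.53129 + 0.75406 = 11.26634
Tail: a^6/(6!(1−ρ)) = 222.79308/(720·0.5896) = 0.52479
P₀ = 1/(11.26634 + 0.52479) = 1/11.79113 = 0.084810

Final: 0.084810


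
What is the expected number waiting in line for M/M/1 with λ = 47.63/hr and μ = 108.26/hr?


ρ = 47.63/108.26 = 0.4400
Lq = ρ²/(1−ρ) = 0.1936/0.5600 = 0.3456

Final: 0.3456


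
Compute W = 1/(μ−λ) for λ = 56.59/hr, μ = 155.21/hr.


W = 1/(μ−λ) = 1/(155.21 − 56.59) = 1/98.62 = 0.01014 hr

Final: 0.01014 hr


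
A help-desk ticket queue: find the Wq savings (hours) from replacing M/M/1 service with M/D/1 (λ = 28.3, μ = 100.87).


ρ = 28.3/100.87 = 0.2806
Wq(M/M/1) = ρ/(μ−λ) = 0.2806/72.57 = 0.003866 hr
Wq(M/D/1) = ρ/(2(μ−λ)) = 0.001933 hr
Savings = 0.003866 − 0.001933 = 0.001933 hr

Final: 0.001933 hr


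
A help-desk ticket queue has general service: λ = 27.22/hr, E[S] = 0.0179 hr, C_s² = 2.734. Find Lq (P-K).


ρ = λ·E[S] = 27.22·0.0179 = 0.4872
Lq = ρ²(1+C_s²)/(2(1−ρ)) = 0.2374·(1+2.734)/(2·0.5128)
= 0.2374·3.7340/1.0255 = 0.86439

Final: 0.86439


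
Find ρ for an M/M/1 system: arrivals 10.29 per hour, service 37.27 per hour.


ρ = λ/μ = 10.29/37.27 = 0.2761

Final: 0.2761


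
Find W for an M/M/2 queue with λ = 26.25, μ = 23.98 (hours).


a = 1.0947; ρ = 0.5473; P₀ = 0.292548
Lq = P₀·a^c·ρ/(c!(1−ρ)²) = 0.46818
Wq = Lq/λ = 0.46818/26.25 = 0.01784 hr
W = Wq + 1/μ = 0.01784 + 0.04170 = 0.05954 hr

Final: 0.05954 hr


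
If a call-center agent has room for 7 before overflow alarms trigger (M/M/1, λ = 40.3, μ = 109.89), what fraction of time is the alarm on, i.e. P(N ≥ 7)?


ρ = 40.3/109.89 = 0.3667
P(N ≥ n) = ρ^n = 0.3667^7 = 0.0008921

Final: 0.0008921


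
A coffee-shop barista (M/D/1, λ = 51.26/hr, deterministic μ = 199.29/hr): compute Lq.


ρ = 51.26/199.29 = 0.2572
M/D/1: Lq = ρ²/(2(1−ρ)) = 0.06616/(2·0.7428) = 0.04453

Final: 0.04453


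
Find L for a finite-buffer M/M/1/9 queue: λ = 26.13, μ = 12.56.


ρ = 26.13/12.56 = 2.0804
L = ρ[1 − (K+1)ρ^K + Kρ^(K+1)] / [(1−ρ)(1−ρ^(K+1))]
Numerator: 2.0804·(1 − 10·730.042146 + 9·1518.789910) = 13251.587614
Denominator: (-1.0804)·(-1517.789910) = 1639.841487
L = 13251.587614/1639.841487 = 8.0810

Final: 8.0810
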